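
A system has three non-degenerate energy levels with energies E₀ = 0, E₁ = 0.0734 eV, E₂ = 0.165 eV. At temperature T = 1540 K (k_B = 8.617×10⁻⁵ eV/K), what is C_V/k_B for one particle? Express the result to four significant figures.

0.2018

k_BT = 8.617×10⁻⁵ × 1540 K = 0.132702 eV.
Eᵢ/kT = 0, 0.553119, 1.24339.
Z = Σ e^(−Eᵢ/kT) = e^(−0) + e^(−0.553119) + e^(−1.24339) = 1.00000 + 0.575153 + 0.288405 = 1.86356.
⟨E⟩ = 0.0481890 eV, ⟨E²⟩ = 0.00587612 eV².
C_V/k_B = (⟨E²⟩ − ⟨E⟩²)/(kT)² = (0.00587612 − 0.00232218)/0.0176098 = 0.2018.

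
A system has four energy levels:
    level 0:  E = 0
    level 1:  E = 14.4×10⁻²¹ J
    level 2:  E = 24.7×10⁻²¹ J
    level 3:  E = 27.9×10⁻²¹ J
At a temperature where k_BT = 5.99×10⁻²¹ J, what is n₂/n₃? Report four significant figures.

1.706

n₂/n₃ = exp[−(E₂−E₃)/kT] = exp(−(-3.2 ×10⁻²¹ J)/(5.99 ×10⁻²¹ J)) = exp(0.534224) = 1.706.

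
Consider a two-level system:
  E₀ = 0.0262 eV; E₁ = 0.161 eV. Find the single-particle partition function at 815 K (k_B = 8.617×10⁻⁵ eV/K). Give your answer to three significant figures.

k_BT = 8.617×10⁻⁵ × 815 K = 0.070229 eV.
Eᵢ/kT = 0.37307, 2.2925.
Z = Σ e^(−Eᵢ/kT) = e^(−0.37307) + e^(−2.2925) = 0.68862 + 0.10101 = 0.78963.

Z = 0.790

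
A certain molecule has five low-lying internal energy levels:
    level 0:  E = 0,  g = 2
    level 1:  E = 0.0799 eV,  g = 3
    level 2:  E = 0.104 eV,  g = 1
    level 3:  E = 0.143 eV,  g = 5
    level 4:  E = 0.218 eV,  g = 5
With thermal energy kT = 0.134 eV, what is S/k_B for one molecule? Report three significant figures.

Eᵢ/kT = 0, 0.59627, 0.77612, 1.0672, 1.6269.
Z = Σ gᵢe^(−Eᵢ/kT) = 2·e^(−0) + 3·e^(−0.59627) + 1·e^(−0.77612) + 5·e^(−1.0672) + 5·e^(−1.6269) = 2.0000 + 1.6526 + 0.46019 + 1.7199 + 0.98269 = 6.8154.
⟨E⟩ = Σ EᵢPᵢ = 0.093916 eV.
S/k_B = ln Z + ⟨E⟩/kT = ln(6.8154) + 0.093916/0.134 = 1.9192 + 0.70087 = 2.62.

2.62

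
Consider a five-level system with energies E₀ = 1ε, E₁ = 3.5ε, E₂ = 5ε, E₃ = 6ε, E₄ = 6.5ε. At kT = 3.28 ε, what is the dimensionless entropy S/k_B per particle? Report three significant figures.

Eᵢ/kT = 0.30488, 1.0671, 1.5244, 1.8293, 1.9817.
Z = Σ e^(−Eᵢ/kT) = e^(−0.30488) + e^(−1.0671) + e^(−1.5244) + e^(−1.8293) + e^(−1.9817) = 0.73721 + 0.34400 + 0.21775 + 0.16053 + 0.13783 = 1.5973.
⟨E⟩ = Σ EᵢPᵢ = 3.0608 ε.
S/k_B = ln Z + ⟨E⟩/kT = ln(1.5973) + 3.0608/3.28 = 0.46831 + 0.93317 = 1.40.

1.40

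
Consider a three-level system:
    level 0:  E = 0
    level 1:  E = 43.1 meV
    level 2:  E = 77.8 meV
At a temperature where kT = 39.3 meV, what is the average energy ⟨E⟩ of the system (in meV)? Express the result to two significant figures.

Eᵢ/kT = 0, 1.097, 1.980.
Z = Σ e^(−Eᵢ/kT) = e^(−0) + e^(−1.097) + e^(−1.980) = 1.000 + 0.3339 + 0.1381 = 1.472.
⟨E⟩ = Σ Eᵢ e^(−Eᵢ/kT) / Z = (0·1.000 + 43.1·0.3339 + 77.8·0.1381) / 1.472 = 17 meV.

17 meV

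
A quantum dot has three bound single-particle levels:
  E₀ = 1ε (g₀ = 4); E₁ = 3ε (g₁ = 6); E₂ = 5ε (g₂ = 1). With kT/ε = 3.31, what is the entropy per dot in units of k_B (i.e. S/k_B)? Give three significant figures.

2.33

Eᵢ/kT = 0.30211, 0.90634, 1.5106.
Z = Σ gᵢe^(−Eᵢ/kT) = 4·e^(−0.30211) + 6·e^(−0.90634) + 1·e^(−1.5106) = 2.9570 + 2.4240 + 0.22078 = 5.6018.
⟨E⟩ = Σ EᵢPᵢ = 2.0231 ε.
S/k_B = ln Z + ⟨E⟩/kT = ln(5.6018) + 2.0231/3.31 = 1.7231 + 0.61121 = 2.33.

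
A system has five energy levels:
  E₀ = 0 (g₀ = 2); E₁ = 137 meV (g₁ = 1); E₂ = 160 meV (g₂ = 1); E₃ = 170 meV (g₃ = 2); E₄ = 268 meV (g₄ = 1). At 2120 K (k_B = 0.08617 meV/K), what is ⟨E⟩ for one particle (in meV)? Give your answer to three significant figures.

k_BT = 0.08617 × 2120 K = 182.68 meV.
Eᵢ/kT = 0, 0.74995, 0.87585, 0.93059, 1.4670.
Z = Σ gᵢe^(−Eᵢ/kT) = 2·e^(−0) + 1·e^(−0.74995) + 1·e^(−0.87585) + 2·e^(−0.93059) + 1·e^(−1.4670) = 2.0000 + 0.47239 + 0.41651 + 0.78864 + 0.23062 = 3.9082.
⟨E⟩ = Σ Eᵢ gᵢe^(−Eᵢ/kT) / Z = (0·2.0000 + 137·0.47239 + 160·0.41651 + 170·0.78864 + 268·0.23062) / 3.9082 = 83.7 meV.

83.7 meV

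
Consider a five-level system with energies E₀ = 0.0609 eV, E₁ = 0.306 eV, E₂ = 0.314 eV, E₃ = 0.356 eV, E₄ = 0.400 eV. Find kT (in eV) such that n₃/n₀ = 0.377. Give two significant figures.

0.30 eV

n₃/n₀ = exp[−(E₃−E₀)/kT] = 0.377.
⇒ (E₃−E₀)/kT = ln(1/0.377) = ln(2.653) = 0.9757.
kT = 0.2951 eV / 0.9757 = 0.30 eV.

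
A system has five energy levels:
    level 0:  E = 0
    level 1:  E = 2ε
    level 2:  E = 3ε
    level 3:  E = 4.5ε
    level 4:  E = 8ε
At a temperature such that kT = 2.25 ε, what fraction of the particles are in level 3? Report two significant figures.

Eᵢ/kT = 0, 0.8889, 1.333, 2.000, 3.556.
Z = Σ e^(−Eᵢ/kT) = e^(−0) + e^(−0.8889) + e^(−1.333) + e^(−2.000) + e^(−3.556) = 1.000 + 0.4111 + 0.2637 + 0.1353 + 0.02855 = 1.839.
P₃ = e^(−E₃/kT) / Z = 0.1353/1.839 = 0.074.

0.074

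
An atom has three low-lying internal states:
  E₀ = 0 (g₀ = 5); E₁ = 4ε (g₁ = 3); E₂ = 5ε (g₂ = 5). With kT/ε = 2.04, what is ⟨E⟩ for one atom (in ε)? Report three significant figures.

0.657 ε

Eᵢ/kT = 0, 1.9608, 2.4510.
Z = Σ gᵢe^(−Eᵢ/kT) = 5·e^(−0) + 3·e^(−1.9608) + 5·e^(−2.4510) = 5.0000 + 0.42224 + 0.43104 = 5.8533.
⟨E⟩ = Σ Eᵢ gᵢe^(−Eᵢ/kT) / Z = (0·5.0000 + 4·0.42224 + 5·0.43104) / 5.8533 = 0.657 ε.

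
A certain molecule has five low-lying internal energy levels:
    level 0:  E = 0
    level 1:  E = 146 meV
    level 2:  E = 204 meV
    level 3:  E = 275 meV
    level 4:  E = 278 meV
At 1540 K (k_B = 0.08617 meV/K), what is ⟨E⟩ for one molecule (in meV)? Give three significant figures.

k_BT = 0.08617 × 1540 K = 132.70 meV.
Eᵢ/kT = 0, 1.1002, 1.5373, 2.0723, 2.0950.
Z = Σ e^(−Eᵢ/kT) = e^(−0) + e^(−1.1002) + e^(−1.5373) + e^(−2.0723) + e^(−2.0950) = 1.0000 + 0.33280 + 0.21496 + 0.12590 + 0.12307 = 1.7967.
⟨E⟩ = Σ Eᵢ e^(−Eᵢ/kT) / Z = (0·1.0000 + 146·0.33280 + 204·0.21496 + 275·0.12590 + 278·0.12307) / 1.7967 = 89.8 meV.

89.8 meV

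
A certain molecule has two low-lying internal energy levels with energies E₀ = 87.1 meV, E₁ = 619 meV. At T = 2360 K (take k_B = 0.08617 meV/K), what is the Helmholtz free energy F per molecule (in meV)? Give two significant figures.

73 meV

k_BT = 0.08617 × 2360 K = 203.4 meV.
Eᵢ/kT = 0.4282, 3.043.
Z = Σ e^(−Eᵢ/kT) = e^(−0.4282) + e^(−3.043) = 0.6517 + 0.04769 = 0.6994.
F = −kT ln Z = −203.4 × ln(0.6994) = −203.4 × -0.3575 = 73 meV.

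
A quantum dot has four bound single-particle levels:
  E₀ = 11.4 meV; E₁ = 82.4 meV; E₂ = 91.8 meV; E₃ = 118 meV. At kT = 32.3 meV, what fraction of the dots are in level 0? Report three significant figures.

Eᵢ/kT = 0.35294, 2.5511, 2.8421, 3.6533.
Z = Σ e^(−Eᵢ/kT) = e^(−0.35294) + e^(−2.5511) + e^(−2.8421) + e^(−3.6533) = 0.70262 + 0.077996 + 0.058303 + 0.025905 = 0.86482.
P₀ = e^(−E₀/kT) / Z = 0.70262/0.86482 = 0.812.

0.812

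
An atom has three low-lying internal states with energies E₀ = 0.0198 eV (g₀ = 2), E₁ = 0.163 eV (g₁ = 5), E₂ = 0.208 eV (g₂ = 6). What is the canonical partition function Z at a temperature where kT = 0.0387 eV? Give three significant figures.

Eᵢ/kT = 0.51163, 4.2119, 5.3747.
Z = Σ gᵢe^(−Eᵢ/kT) = 2·e^(−0.51163) + 5·e^(−4.2119) + 6·e^(−5.3747) = 1.1990 + 0.074091 + 0.027794 = 1.3009.

Z = 1.30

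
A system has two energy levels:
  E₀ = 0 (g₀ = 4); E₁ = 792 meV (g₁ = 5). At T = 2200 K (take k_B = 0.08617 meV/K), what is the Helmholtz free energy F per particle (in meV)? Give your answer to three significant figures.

k_BT = 0.08617 × 2200 K = 189.57 meV.
Eᵢ/kT = 0, 4.1779.
Z = Σ gᵢe^(−Eᵢ/kT) = 4·e^(−0) + 5·e^(−4.1779) = 4.0000 + 0.076653 = 4.0767.
F = −kT ln Z = −189.57 × ln(4.0767) = −189.57 × 1.4053 = -266 meV.

-266 meV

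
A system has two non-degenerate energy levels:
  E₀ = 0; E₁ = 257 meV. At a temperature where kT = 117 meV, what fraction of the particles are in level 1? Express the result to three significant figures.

0.100

Eᵢ/kT = 0, 2.1966.
Z = Σ e^(−Eᵢ/kT) = e^(−0) + e^(−2.1966) = 1.0000 + 0.11118 = 1.1112.
P₁ = e^(−E₁/kT) / Z = 0.11118/1.1112 = 0.100.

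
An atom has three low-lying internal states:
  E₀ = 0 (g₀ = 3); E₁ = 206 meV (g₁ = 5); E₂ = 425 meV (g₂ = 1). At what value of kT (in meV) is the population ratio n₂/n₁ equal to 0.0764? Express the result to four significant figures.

n₂/n₁ = (g₂/g₁) exp[−(E₂−E₁)/kT] = 0.0764.
⇒ (E₂−E₁)/kT = ln((1/5)/0.0764) = ln(2.61780) = 0.962334.
kT = 219 meV / 0.962334 = 227.6 meV.

227.6 meV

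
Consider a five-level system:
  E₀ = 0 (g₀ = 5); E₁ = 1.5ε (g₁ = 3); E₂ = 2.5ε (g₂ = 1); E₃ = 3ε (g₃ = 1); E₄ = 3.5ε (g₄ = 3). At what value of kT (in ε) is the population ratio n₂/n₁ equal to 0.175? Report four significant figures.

1.552 ε

n₂/n₁ = (g₂/g₁) exp[−(E₂−E₁)/kT] = 0.175.
⇒ (E₂−E₁)/kT = ln((1/3)/0.175) = ln(1.90476) = 0.644356.
kT = 1.0ε / 0.644356 = 1.552 ε.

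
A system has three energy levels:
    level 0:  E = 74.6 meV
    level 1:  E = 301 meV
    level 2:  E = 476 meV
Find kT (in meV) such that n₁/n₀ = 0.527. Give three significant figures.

353 meV

n₁/n₀ = exp[−(E₁−E₀)/kT] = 0.527.
⇒ (E₁−E₀)/kT = ln(1/0.527) = ln(1.8975) = 0.64054.
kT = 226.4 meV / 0.64054 = 353 meV.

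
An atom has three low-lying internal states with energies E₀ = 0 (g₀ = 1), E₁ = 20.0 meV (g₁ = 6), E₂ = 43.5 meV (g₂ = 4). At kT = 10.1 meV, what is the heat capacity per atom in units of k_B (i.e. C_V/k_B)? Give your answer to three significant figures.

1.27

Eᵢ/kT = 0, 1.9802, 4.3069.
Z = Σ gᵢe^(−Eᵢ/kT) = 1·e^(−0) + 6·e^(−1.9802) + 4·e^(−4.3069) = 1.0000 + 0.82825 + 0.053901 = 1.8822.
⟨E⟩ = 10.047 meV, ⟨E²⟩ = 230.21 meV².
C_V/k_B = (⟨E²⟩ − ⟨E⟩²)/(kT)² = (230.21 − 100.94)/102.01 = 1.27.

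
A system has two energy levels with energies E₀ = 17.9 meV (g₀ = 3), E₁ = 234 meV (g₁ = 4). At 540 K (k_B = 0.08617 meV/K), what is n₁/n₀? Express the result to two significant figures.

0.013

k_BT = 0.08617 × 540 K = 46.53 meV.
n₁/n₀ = (g₁/g₀) exp[−(E₁−E₀)/kT] = (4/3) × exp(−(216.1 meV)/(46.53 meV)) = (4/3) × exp(-4.644) = 0.013.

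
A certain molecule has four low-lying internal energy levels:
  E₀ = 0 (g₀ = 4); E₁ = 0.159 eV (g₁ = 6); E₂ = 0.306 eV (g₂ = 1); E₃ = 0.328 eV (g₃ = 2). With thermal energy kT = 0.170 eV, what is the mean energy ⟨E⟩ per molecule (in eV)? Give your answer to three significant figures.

0.0764 eV

Eᵢ/kT = 0, 0.93529, 1.8000, 1.9294.
Z = Σ gᵢe^(−Eᵢ/kT) = 4·e^(−0) + 6·e^(−0.93529) + 1·e^(−1.8000) + 2·e^(−1.9294) = 4.0000 + 2.3548 + 0.16530 + 0.29047 = 6.8106.
⟨E⟩ = Σ Eᵢ gᵢe^(−Eᵢ/kT) / Z = (0·4.0000 + 0.159·2.3548 + 0.306·0.16530 + 0.328·0.29047) / 6.8106 = 0.0764 eV.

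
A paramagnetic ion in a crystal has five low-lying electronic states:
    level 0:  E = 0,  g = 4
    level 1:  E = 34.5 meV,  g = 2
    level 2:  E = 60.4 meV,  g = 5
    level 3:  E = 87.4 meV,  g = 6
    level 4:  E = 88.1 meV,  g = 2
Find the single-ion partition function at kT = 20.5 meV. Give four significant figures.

Z = 4.746

Eᵢ/kT = 0, 1.68293, 2.94634, 4.26341, 4.29756.
Z = Σ gᵢe^(−Eᵢ/kT) = 4·e^(−0) + 2·e^(−1.68293) + 5·e^(−2.94634) + 6·e^(−4.26341) + 2·e^(−4.29756) = 4.00000 + 0.371657 + 0.262658 + 0.0844454 + 0.0272034 = 4.74596.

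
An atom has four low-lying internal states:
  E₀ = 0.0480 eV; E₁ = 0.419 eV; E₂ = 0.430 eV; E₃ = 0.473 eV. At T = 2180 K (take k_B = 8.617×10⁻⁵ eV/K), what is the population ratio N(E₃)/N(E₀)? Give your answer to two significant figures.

k_BT = 8.617×10⁻⁵ × 2180 K = 0.1879 eV.
n₃/n₀ = exp[−(E₃−E₀)/kT] = exp(−(0.4250 eV)/(0.1879 eV)) = exp(-2.262) = 0.10.

0.10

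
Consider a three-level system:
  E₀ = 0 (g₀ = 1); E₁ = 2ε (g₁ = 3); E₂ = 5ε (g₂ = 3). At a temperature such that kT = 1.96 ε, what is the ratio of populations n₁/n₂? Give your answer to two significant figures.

4.6

n₁/n₂ = (g₁/g₂) exp[−(E₁−E₂)/kT] = (3/3) × exp(−(-3ε)/(1.96ε)) = (3/3) × exp(1.531) = 4.6.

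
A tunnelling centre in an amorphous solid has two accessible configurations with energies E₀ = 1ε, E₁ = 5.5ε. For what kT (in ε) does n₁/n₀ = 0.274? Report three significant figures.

3.48 ε

n₁/n₀ = exp[−(E₁−E₀)/kT] = 0.274.
⇒ (E₁−E₀)/kT = ln(1/0.274) = ln(3.6496) = 1.2946.
kT = 4.5ε / 1.2946 = 3.48 ε.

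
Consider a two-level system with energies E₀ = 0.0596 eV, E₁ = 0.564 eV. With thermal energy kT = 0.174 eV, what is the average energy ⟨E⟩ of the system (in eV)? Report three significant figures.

0.0859 eV

Eᵢ/kT = 0.34253, 3.2414.
Z = Σ e^(−Eᵢ/kT) = e^(−0.34253) + e^(−3.2414) = 0.70997 + 0.039109 = 0.74908.
⟨E⟩ = Σ Eᵢ e^(−Eᵢ/kT) / Z = (0.0596·0.70997 + 0.564·0.039109) / 0.74908 = 0.0859 eV.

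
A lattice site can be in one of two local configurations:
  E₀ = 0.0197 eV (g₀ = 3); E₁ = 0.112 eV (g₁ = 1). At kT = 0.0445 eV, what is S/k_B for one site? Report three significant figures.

1.22

Eᵢ/kT = 0.44270, 2.5169.
Z = Σ gᵢe^(−Eᵢ/kT) = 3·e^(−0.44270) + 1·e^(−2.5169) = 1.9269 + 0.080709 = 2.0076.
⟨E⟩ = Σ EᵢPᵢ = 0.023411 eV.
S/k_B = ln Z + ⟨E⟩/kT = ln(2.0076) + 0.023411/0.0445 = 0.69694 + 0.52609 = 1.22.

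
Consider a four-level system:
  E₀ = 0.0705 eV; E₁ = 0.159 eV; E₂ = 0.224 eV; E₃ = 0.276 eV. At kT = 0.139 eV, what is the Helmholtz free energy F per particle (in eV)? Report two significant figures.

Eᵢ/kT = 0.5072, 1.144, 1.612, 1.986.
Z = Σ e^(−Eᵢ/kT) = e^(−0.5072) + e^(−1.144) + e^(−1.612) + e^(−1.986) = 0.6022 + 0.3185 + 0.1995 + 0.1372 = 1.257.
F = −kT ln Z = −0.139 × ln(1.257) = −0.139 × 0.2287 = -0.032 eV.

-0.032 eV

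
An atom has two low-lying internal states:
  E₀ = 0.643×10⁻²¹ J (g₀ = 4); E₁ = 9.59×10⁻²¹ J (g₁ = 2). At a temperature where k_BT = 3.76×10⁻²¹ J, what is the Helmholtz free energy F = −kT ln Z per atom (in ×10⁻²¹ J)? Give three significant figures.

Eᵢ/kT = 0.17101, 2.5505.
Z = Σ gᵢe^(−Eᵢ/kT) = 4·e^(−0.17101) + 2·e^(−2.5505) = 3.3713 + 0.15609 = 3.5274.
F = −kT ln Z = −3.76 × ln(3.5274) = −3.76 × 1.2606 = -4.74 ×10⁻²¹ J.

-4.74 ×10⁻²¹ J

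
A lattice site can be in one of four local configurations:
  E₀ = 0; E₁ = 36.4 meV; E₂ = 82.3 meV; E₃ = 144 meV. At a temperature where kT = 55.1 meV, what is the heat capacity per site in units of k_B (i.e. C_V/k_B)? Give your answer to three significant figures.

Eᵢ/kT = 0, 0.66062, 1.4936, 2.6134.
Z = Σ e^(−Eᵢ/kT) = e^(−0) + e^(−0.66062) + e^(−1.4936) + e^(−2.6134) = 1.0000 + 0.51653 + 0.22456 + 0.073285 = 1.8144.
⟨E⟩ = 26.365 meV, ⟨E²⟩ = 2053.0 meV².
C_V/k_B = (⟨E²⟩ − ⟨E⟩²)/(kT)² = (2053.0 − 695.11)/3036.0 = 0.447.

0.447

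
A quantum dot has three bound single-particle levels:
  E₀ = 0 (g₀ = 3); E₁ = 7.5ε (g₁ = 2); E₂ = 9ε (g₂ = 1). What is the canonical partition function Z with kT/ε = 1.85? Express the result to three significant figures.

Z = 3.04

Eᵢ/kT = 0, 4.0541, 4.8649.
Z = Σ gᵢe^(−Eᵢ/kT) = 3·e^(−0) + 2·e^(−4.0541) + 1·e^(−4.8649) = 3.0000 + 0.034702 + 0.0077126 = 3.0424.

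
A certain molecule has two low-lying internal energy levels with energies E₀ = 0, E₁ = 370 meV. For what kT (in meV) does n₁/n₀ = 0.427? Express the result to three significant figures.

435 meV

n₁/n₀ = exp[−(E₁−E₀)/kT] = 0.427.
⇒ (E₁−E₀)/kT = ln(1/0.427) = ln(2.3419) = 0.85096.
kT = 370 meV / 0.85096 = 435 meV.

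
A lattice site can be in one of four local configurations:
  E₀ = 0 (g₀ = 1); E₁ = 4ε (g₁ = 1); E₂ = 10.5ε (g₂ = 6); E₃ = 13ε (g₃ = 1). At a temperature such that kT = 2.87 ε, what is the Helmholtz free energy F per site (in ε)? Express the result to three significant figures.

-0.993 ε

Eᵢ/kT = 0, 1.3937, 3.6585, 4.5296.
Z = Σ gᵢe^(−Eᵢ/kT) = 1·e^(−0) + 1·e^(−1.3937) + 6·e^(−3.6585) + 1·e^(−4.5296) = 1.0000 + 0.24816 + 0.15463 + 0.010785 = 1.4136.
F = −kT ln Z = −2.87 × ln(1.4136) = −2.87 × 0.34614 = -0.993 ε.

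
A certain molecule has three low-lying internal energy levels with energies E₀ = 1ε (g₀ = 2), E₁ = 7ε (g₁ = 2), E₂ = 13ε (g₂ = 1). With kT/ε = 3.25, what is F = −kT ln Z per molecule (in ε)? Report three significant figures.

-1.76 ε

Eᵢ/kT = 0.30769, 2.1538, 4.0000.
Z = Σ gᵢe^(−Eᵢ/kT) = 2·e^(−0.30769) + 2·e^(−2.1538) + 1·e^(−4.0000) = 1.4703 + 0.23208 + 0.018316 = 1.7207.
F = −kT ln Z = −3.25 × ln(1.7207) = −3.25 × 0.54273 = -1.76 ε.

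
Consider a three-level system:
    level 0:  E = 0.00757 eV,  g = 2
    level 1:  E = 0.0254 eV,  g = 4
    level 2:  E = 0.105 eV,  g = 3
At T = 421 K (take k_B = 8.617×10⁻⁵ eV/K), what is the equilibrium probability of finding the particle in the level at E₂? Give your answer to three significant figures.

0.0440

k_BT = 8.617×10⁻⁵ × 421 K = 0.036278 eV.
Eᵢ/kT = 0.20867, 0.70015, 2.8943.
Z = Σ gᵢe^(−Eᵢ/kT) = 2·e^(−0.20867) + 4·e^(−0.70015) + 3·e^(−2.8943) = 1.6233 + 1.9860 + 0.16601 = 3.7753.
P₂ = g₂ e^(−E₂/kT) / Z = 0.16601/3.7753 = 0.0440.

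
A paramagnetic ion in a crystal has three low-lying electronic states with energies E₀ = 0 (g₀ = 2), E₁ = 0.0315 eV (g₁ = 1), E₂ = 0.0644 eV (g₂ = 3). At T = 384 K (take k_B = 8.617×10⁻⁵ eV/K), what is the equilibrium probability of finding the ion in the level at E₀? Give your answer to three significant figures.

0.711

k_BT = 8.617×10⁻⁵ × 384 K = 0.033089 eV.
Eᵢ/kT = 0, 0.95198, 1.9463.
Z = Σ gᵢe^(−Eᵢ/kT) = 2·e^(−0) + 1·e^(−0.95198) + 3·e^(−1.9463) = 2.0000 + 0.38598 + 0.42840 = 2.8144.
P₀ = g₀ e^(−E₀/kT) / Z = 2.0000/2.8144 = 0.711.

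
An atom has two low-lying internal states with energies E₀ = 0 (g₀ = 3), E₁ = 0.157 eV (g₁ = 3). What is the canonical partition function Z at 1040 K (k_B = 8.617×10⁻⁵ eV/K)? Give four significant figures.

k_BT = 8.617×10⁻⁵ × 1040 K = 0.0896168 eV.
Eᵢ/kT = 0, 1.75190.
Z = Σ gᵢe^(−Eᵢ/kT) = 3·e^(−0) + 3·e^(−1.75190) = 3.00000 + 0.520332 = 3.52033.

Z = 3.520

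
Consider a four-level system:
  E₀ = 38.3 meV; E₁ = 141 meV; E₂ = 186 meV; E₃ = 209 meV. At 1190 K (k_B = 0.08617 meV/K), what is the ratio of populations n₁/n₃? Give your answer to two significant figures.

k_BT = 0.08617 × 1190 K = 102.5 meV.
n₁/n₃ = exp[−(E₁−E₃)/kT] = exp(−(-68 meV)/(102.5 meV)) = exp(0.6634) = 1.9.

1.9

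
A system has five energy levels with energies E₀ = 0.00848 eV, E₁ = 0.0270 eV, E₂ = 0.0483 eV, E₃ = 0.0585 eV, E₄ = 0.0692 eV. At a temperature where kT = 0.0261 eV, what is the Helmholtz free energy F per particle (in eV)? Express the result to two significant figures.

-0.0090 eV

Eᵢ/kT = 0.3249, 1.034, 1.851, 2.241, 2.651.
Z = Σ e^(−Eᵢ/kT) = e^(−0.3249) + e^(−1.034) + e^(−1.851) + e^(−2.241) + e^(−2.651) = 0.7226 + 0.3556 + 0.1571 + 0.1064 + 0.07058 = 1.412.
F = −kT ln Z = −0.0261 × ln(1.412) = −0.0261 × 0.3450 = -0.0090 eV.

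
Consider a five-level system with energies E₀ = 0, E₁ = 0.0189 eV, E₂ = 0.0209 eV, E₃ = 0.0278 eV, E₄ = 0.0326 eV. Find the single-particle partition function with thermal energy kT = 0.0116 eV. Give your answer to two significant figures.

Eᵢ/kT = 0, 1.629, 1.802, 2.397, 2.810.
Z = Σ e^(−Eᵢ/kT) = e^(−0) + e^(−1.629) + e^(−1.802) + e^(−2.397) + e^(−2.810) = 1.000 + 0.1961 + 0.1650 + 0.09099 + 0.06020 = 1.512.

Z = 1.5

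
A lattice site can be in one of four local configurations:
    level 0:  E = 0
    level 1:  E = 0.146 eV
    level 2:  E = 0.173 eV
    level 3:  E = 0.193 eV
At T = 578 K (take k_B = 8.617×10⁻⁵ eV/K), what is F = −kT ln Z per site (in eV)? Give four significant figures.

k_BT = 8.617×10⁻⁵ × 578 K = 0.0498063 eV.
Eᵢ/kT = 0, 2.93136, 3.47346, 3.87501.
Z = Σ e^(−Eᵢ/kT) = e^(−0) + e^(−2.93136) + e^(−3.47346) + e^(−3.87501) = 1.00000 + 0.0533245 + 0.0310096 + 0.0207541 = 1.10509.
F = −kT ln Z = −0.0498063 × ln(1.10509) = −0.0498063 × 0.0999268 = -0.004977 eV.

-0.004977 eV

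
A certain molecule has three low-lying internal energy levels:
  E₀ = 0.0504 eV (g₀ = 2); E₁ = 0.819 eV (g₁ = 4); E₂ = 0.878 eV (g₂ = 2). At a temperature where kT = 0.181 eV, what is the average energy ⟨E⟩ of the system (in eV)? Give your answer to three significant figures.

Eᵢ/kT = 0.27845, 4.5249, 4.8508.
Z = Σ gᵢe^(−Eᵢ/kT) = 2·e^(−0.27845) + 4·e^(−4.5249) + 2·e^(−4.8508) = 1.5139 + 0.043343 + 0.015644 = 1.5729.
⟨E⟩ = Σ Eᵢ gᵢe^(−Eᵢ/kT) / Z = (0.0504·1.5139 + 0.819·0.043343 + 0.878·0.015644) / 1.5729 = 0.0798 eV.

0.0798 eV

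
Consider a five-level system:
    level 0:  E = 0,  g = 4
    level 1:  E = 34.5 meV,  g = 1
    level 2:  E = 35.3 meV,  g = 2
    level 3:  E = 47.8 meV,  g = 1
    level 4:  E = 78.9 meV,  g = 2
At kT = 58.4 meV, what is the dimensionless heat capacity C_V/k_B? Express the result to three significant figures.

Eᵢ/kT = 0, 0.59075, 0.60445, 0.81849, 1.3510.
Z = Σ gᵢe^(−Eᵢ/kT) = 4·e^(−0) + 1·e^(−0.59075) + 2·e^(−0.60445) + 1·e^(−0.81849) + 2·e^(−1.3510) = 4.0000 + 0.55391 + 1.0927 + 0.44110 + 0.51796 = 6.6057.
⟨E⟩ = 18.111 meV, ⟨E²⟩ = 946.63 meV².
C_V/k_B = (⟨E²⟩ − ⟨E⟩²)/(kT)² = (946.63 − 328.01)/3410.6 = 0.181.

0.181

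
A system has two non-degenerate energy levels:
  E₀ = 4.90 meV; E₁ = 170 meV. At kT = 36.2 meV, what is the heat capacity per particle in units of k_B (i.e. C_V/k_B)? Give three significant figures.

Eᵢ/kT = 0.13536, 4.6961.
Z = Σ e^(−Eᵢ/kT) = e^(−0.13536) + e^(−4.6961) = 0.87340 + 0.0091308 = 0.88253.
⟨E⟩ = 6.6082 meV, ⟨E²⟩ = 322.77 meV².
C_V/k_B = (⟨E²⟩ − ⟨E⟩²)/(kT)² = (322.77 − 43.668)/1310.4 = 0.213.

0.213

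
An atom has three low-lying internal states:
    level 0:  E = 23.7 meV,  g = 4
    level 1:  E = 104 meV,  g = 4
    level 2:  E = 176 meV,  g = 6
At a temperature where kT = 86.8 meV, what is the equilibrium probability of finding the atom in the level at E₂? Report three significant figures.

0.157

Eᵢ/kT = 0.27304, 1.1982, 2.0276.
Z = Σ gᵢe^(−Eᵢ/kT) = 4·e^(−0.27304) + 4·e^(−1.1982) + 6·e^(−2.0276) = 3.0442 + 1.2069 + 0.78991 = 5.0410.
P₂ = g₂ e^(−E₂/kT) / Z = 0.78991/5.0410 = 0.157.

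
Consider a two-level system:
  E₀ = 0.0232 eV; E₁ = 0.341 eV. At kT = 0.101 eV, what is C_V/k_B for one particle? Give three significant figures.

0.391

Eᵢ/kT = 0.22970, 3.3762.
Z = Σ e^(−Eᵢ/kT) = e^(−0.22970) + e^(−3.3762) = 0.79477 + 0.034177 = 0.82895.
⟨E⟩ = 0.036303 eV, ⟨E²⟩ = 0.0053102 eV².
C_V/k_B = (⟨E²⟩ − ⟨E⟩²)/(kT)² = (0.0053102 − 0.0013179)/0.010201 = 0.391.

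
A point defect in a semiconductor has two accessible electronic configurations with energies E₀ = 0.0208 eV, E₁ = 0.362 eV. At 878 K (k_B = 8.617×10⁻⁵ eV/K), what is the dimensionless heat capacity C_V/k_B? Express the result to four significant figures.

0.2189

k_BT = 8.617×10⁻⁵ × 878 K = 0.0756573 eV.
Eᵢ/kT = 0.274924, 4.78473.
Z = Σ e^(−Eᵢ/kT) = e^(−0.274924) + e^(−4.78473) = 0.759630 + 0.00835638 = 0.767986.
⟨E⟩ = 0.0245126 eV, ⟨E²⟩ = 0.00185381 eV².
C_V/k_B = (⟨E²⟩ − ⟨E⟩²)/(kT)² = (0.00185381 − 0.000600868)/0.00572403 = 0.2189.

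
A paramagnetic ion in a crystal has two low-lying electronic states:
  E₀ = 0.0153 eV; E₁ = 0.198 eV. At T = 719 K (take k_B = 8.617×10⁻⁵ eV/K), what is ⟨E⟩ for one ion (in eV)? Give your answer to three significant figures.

k_BT = 8.617×10⁻⁵ × 719 K = 0.061956 eV.
Eᵢ/kT = 0.24695, 3.1958.
Z = Σ e^(−Eᵢ/kT) = e^(−0.24695) + e^(−3.1958) = 0.78118 + 0.040934 = 0.82211.
⟨E⟩ = Σ Eᵢ e^(−Eᵢ/kT) / Z = (0.0153·0.78118 + 0.198·0.040934) / 0.82211 = 0.0244 eV.

0.0244 eV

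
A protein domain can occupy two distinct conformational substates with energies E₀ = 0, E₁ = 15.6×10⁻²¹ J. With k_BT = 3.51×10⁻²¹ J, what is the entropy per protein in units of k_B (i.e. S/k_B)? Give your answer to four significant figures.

Eᵢ/kT = 0, 4.44444.
Z = Σ e^(−Eᵢ/kT) = e^(−0) + e^(−4.44444) = 1.00000 + 0.0117437 = 1.01174.
⟨E⟩ = Σ EᵢPᵢ = 0.181076 ×10⁻²¹ J.
S/k_B = ln Z + ⟨E⟩/kT = ln(1.01174) + 0.181076/3.51 = 0.0116716 + 0.0515886 = 0.06326.

0.06326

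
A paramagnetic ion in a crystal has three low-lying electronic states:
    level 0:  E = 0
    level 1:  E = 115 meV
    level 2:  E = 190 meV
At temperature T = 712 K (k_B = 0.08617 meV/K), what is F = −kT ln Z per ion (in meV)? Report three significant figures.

-11.1 meV

k_BT = 0.08617 × 712 K = 61.353 meV.
Eᵢ/kT = 0, 1.8744, 3.0968.
Z = Σ e^(−Eᵢ/kT) = e^(−0) + e^(−1.8744) + e^(−3.0968) = 1.0000 + 0.15345 + 0.045194 = 1.1986.
F = −kT ln Z = −61.353 × ln(1.1986) = −61.353 × 0.18115 = -11.1 meV.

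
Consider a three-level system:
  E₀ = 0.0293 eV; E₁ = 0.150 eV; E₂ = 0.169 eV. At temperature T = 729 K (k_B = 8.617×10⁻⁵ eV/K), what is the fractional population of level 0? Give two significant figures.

k_BT = 8.617×10⁻⁵ × 729 K = 0.06282 eV.
Eᵢ/kT = 0.4664, 2.388, 2.690.
Z = Σ e^(−Eᵢ/kT) = e^(−0.4664) + e^(−2.388) + e^(−2.690) = 0.6273 + 0.09181 + 0.06788 = 0.7870.
P₀ = e^(−E₀/kT) / Z = 0.6273/0.7870 = 0.80.

0.80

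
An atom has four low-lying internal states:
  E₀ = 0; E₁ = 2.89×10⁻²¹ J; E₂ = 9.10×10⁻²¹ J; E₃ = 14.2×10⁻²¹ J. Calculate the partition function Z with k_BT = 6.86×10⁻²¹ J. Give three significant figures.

Eᵢ/kT = 0, 0.42128, 1.3265, 2.0700.
Z = Σ e^(−Eᵢ/kT) = e^(−0) + e^(−0.42128) + e^(−1.3265) + e^(−2.0700) = 1.0000 + 0.65621 + 0.26540 + 0.12619 = 2.0478.

Z = 2.05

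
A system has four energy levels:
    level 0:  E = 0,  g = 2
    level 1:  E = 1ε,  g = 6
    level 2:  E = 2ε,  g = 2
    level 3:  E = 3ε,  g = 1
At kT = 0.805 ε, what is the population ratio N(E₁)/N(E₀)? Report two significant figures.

n₁/n₀ = (g₁/g₀) exp[−(E₁−E₀)/kT] = (6/2) × exp(−(1ε)/(0.805ε)) = (6/2) × exp(-1.242) = 0.87.

0.87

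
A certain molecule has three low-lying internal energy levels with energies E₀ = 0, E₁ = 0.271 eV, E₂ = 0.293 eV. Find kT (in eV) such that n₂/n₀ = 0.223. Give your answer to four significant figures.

0.1953 eV

n₂/n₀ = exp[−(E₂−E₀)/kT] = 0.223.
⇒ (E₂−E₀)/kT = ln(1/0.223) = ln(4.48430) = 1.50058.
kT = 0.293 eV / 1.50058 = 0.1953 eV.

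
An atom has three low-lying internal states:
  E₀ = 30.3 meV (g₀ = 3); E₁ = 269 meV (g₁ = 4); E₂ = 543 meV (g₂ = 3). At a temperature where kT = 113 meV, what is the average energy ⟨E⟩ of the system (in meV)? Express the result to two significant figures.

Eᵢ/kT = 0.2681, 2.381, 4.805.
Z = Σ gᵢe^(−Eᵢ/kT) = 3·e^(−0.2681) + 4·e^(−2.381) + 3·e^(−4.805) = 2.294 + 0.3698 + 0.02457 = 2.688.
⟨E⟩ = Σ Eᵢ gᵢe^(−Eᵢ/kT) / Z = (30.3·2.294 + 269·0.3698 + 543·0.02457) / 2.688 = 68 meV.

68 meV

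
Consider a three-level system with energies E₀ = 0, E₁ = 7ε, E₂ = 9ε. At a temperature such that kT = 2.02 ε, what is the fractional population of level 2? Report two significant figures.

0.011

Eᵢ/kT = 0, 3.465, 4.455.
Z = Σ e^(−Eᵢ/kT) = e^(−0) + e^(−3.465) + e^(−4.455) = 1.000 + 0.03127 + 0.01162 = 1.043.
P₂ = e^(−E₂/kT) / Z = 0.01162/1.043 = 0.011.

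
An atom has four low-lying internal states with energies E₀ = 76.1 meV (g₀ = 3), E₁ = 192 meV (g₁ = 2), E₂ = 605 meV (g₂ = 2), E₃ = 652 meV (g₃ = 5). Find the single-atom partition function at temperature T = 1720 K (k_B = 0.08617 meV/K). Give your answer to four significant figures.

k_BT = 0.08617 × 1720 K = 148.212 meV.
Eᵢ/kT = 0.513454, 1.29544, 4.08199, 4.39910.
Z = Σ gᵢe^(−Eᵢ/kT) = 3·e^(−0.513454) + 2·e^(−1.29544) + 2·e^(−4.08199) + 5·e^(−4.39910) = 1.79528 + 0.547555 + 0.0337477 + 0.0614420 = 2.43802.

Z = 2.438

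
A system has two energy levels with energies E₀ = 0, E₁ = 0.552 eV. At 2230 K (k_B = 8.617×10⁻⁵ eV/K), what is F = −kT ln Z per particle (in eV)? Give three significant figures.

-0.0106 eV

k_BT = 8.617×10⁻⁵ × 2230 K = 0.19216 eV.
Eᵢ/kT = 0, 2.8726.
Z = Σ e^(−Eᵢ/kT) = e^(−0) + e^(−2.8726) = 1.0000 + 0.056552 = 1.0566.
F = −kT ln Z = −0.19216 × ln(1.0566) = −0.19216 × 0.055056 = -0.0106 eV.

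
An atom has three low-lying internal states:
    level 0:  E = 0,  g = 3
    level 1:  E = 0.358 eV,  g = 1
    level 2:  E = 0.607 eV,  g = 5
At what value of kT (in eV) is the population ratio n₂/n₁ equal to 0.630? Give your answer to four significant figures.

0.1202 eV

n₂/n₁ = (g₂/g₁) exp[−(E₂−E₁)/kT] = 0.630.
⇒ (E₂−E₁)/kT = ln((5/1)/0.630) = ln(7.93651) = 2.07147.
kT = 0.249 eV / 2.07147 = 0.1202 eV.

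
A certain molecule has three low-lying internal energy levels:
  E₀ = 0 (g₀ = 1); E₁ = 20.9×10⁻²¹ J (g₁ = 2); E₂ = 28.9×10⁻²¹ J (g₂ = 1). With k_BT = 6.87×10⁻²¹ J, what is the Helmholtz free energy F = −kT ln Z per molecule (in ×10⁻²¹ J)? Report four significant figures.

-0.7191 ×10⁻²¹ J

Eᵢ/kT = 0, 3.04221, 4.20670.
Z = Σ gᵢe^(−Eᵢ/kT) = 1·e^(−0) + 2·e^(−3.04221) + 1·e^(−4.20670) = 1.00000 + 0.0954586 + 0.0148954 = 1.11035.
F = −kT ln Z = −6.87 × ln(1.11035) = −6.87 × 0.104675 = -0.7191 ×10⁻²¹ J.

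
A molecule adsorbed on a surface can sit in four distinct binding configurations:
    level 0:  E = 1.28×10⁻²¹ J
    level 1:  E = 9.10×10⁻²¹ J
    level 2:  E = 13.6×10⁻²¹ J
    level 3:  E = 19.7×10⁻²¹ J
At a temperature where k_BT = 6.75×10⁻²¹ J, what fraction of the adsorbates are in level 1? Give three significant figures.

0.204

Eᵢ/kT = 0.18963, 1.3481, 2.0148, 2.9185.
Z = Σ e^(−Eᵢ/kT) = e^(−0.18963) + e^(−1.3481) + e^(−2.0148) + e^(−2.9185) = 0.82727 + 0.25973 + 0.13335 + 0.054015 = 1.2744.
P₁ = e^(−E₁/kT) / Z = 0.25973/1.2744 = 0.204.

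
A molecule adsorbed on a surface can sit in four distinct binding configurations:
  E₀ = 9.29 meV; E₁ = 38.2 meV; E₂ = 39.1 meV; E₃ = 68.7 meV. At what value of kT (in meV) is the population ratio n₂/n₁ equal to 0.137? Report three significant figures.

n₂/n₁ = exp[−(E₂−E₁)/kT] = 0.137.
⇒ (E₂−E₁)/kT = ln(1/0.137) = ln(7.2993) = 1.9878.
kT = 0.9 meV / 1.9878 = 0.453 meV.

0.453 meV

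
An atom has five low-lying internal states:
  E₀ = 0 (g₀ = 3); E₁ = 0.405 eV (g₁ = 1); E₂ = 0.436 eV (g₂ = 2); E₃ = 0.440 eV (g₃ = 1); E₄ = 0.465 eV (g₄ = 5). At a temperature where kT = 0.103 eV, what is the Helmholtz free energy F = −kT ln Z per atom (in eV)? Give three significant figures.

Eᵢ/kT = 0, 3.9320, 4.2330, 4.2718, 4.5146.
Z = Σ gᵢe^(−Eᵢ/kT) = 3·e^(−0) + 1·e^(−3.9320) + 2·e^(−4.2330) + 1·e^(−4.2718) + 5·e^(−4.5146) = 3.0000 + 0.019604 + 0.029018 + 0.013957 + 0.054740 = 3.1173.
F = −kT ln Z = −0.103 × ln(3.1173) = −0.103 × 1.1370 = -0.117 eV.

-0.117 eV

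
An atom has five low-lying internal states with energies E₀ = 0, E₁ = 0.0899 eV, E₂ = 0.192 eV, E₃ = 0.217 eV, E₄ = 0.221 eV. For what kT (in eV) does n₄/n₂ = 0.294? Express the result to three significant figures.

n₄/n₂ = exp[−(E₄−E₂)/kT] = 0.294.
⇒ (E₄−E₂)/kT = ln(1/0.294) = ln(3.4014) = 1.2242.
kT = 0.029 eV / 1.2242 = 0.0237 eV.

0.0237 eV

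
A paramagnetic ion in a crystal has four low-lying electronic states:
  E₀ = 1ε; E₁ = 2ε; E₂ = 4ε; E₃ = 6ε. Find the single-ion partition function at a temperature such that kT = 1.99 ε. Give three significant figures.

Eᵢ/kT = 0.50251, 1.0050, 2.0101, 3.0151.
Z = Σ e^(−Eᵢ/kT) = e^(−0.50251) + e^(−1.0050) + e^(−2.0101) + e^(−3.0151) = 0.60501 + 0.36604 + 0.13398 + 0.049041 = 1.1541.

Z = 1.15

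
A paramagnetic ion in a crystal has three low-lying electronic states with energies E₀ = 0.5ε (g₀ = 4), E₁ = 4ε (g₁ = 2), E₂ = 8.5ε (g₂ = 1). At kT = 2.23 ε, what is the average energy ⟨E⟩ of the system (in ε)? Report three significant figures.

0.878 ε

Eᵢ/kT = 0.22422, 1.7937, 3.8117.
Z = Σ gᵢe^(−Eᵢ/kT) = 4·e^(−0.22422) + 2·e^(−1.7937) + 1·e^(−3.8117) = 3.1966 + 0.33269 + 0.022111 = 3.5514.
⟨E⟩ = Σ Eᵢ gᵢe^(−Eᵢ/kT) / Z = (0.5·3.1966 + 4·0.33269 + 8.5·0.022111) / 3.5514 = 0.878 ε.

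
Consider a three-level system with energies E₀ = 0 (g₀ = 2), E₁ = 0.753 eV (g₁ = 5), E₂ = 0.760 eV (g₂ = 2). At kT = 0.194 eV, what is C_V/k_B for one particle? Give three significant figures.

Eᵢ/kT = 0, 3.8814, 3.9175.
Z = Σ gᵢe^(−Eᵢ/kT) = 2·e^(−0) + 5·e^(−3.8814) + 2·e^(−3.9175) = 2.0000 + 0.10311 + 0.039782 = 2.1429.
⟨E⟩ = 0.050341 eV, ⟨E²⟩ = 0.038006 eV².
C_V/k_B = (⟨E²⟩ − ⟨E⟩²)/(kT)² = (0.038006 − 0.0025342)/0.037636 = 0.942.

0.942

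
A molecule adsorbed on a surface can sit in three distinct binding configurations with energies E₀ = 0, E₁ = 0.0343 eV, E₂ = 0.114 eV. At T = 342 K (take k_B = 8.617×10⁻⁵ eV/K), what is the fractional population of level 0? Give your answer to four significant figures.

0.7501

k_BT = 8.617×10⁻⁵ × 342 K = 0.0294701 eV.
Eᵢ/kT = 0, 1.16389, 3.86833.
Z = Σ e^(−Eᵢ/kT) = e^(−0) + e^(−1.16389) + e^(−3.86833) = 1.00000 + 0.312269 + 0.0208932 = 1.33316.
P₀ = e^(−E₀/kT) / Z = 1.00000/1.33316 = 0.7501.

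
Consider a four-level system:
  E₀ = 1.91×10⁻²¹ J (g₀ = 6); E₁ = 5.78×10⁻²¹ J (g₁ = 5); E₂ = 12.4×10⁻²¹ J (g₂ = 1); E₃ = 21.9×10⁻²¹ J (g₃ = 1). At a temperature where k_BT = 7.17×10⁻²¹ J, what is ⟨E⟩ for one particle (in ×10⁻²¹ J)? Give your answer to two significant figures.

Eᵢ/kT = 0.2664, 0.8061, 1.729, 3.054.
Z = Σ gᵢe^(−Eᵢ/kT) = 6·e^(−0.2664) + 5·e^(−0.8061) + 1·e^(−1.729) + 1·e^(−3.054) = 4.597 + 2.233 + 0.1775 + 0.04717 = 7.055.
⟨E⟩ = Σ Eᵢ gᵢe^(−Eᵢ/kT) / Z = (1.91·4.597 + 5.78·2.233 + 12.4·0.1775 + 21.9·0.04717) / 7.055 = 3.5 ×10⁻²¹ J.

3.5 ×10⁻²¹ J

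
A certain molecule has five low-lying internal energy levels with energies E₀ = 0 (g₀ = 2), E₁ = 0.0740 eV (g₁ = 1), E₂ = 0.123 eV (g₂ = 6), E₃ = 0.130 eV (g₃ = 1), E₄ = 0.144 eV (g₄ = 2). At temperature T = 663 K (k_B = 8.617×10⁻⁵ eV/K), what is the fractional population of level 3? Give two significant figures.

k_BT = 8.617×10⁻⁵ × 663 K = 0.05713 eV.
Eᵢ/kT = 0, 1.295, 2.153, 2.276, 2.521.
Z = Σ gᵢe^(−Eᵢ/kT) = 2·e^(−0) + 1·e^(−1.295) + 6·e^(−2.153) + 1·e^(−2.276) + 2·e^(−2.521) = 2.000 + 0.2739 + 0.6968 + 0.1027 + 0.1608 = 3.234.
P₃ = g₃ e^(−E₃/kT) / Z = 0.1027/3.234 = 0.032.

0.032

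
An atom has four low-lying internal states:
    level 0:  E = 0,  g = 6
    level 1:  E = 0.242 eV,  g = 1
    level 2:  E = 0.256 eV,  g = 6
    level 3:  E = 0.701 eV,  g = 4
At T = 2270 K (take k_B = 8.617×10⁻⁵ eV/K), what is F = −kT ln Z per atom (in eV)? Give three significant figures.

-0.407 eV

k_BT = 8.617×10⁻⁵ × 2270 K = 0.19561 eV.
Eᵢ/kT = 0, 1.2372, 1.3087, 3.5837.
Z = Σ gᵢe^(−Eᵢ/kT) = 6·e^(−0) + 1·e^(−1.2372) + 6·e^(−1.3087) + 4·e^(−3.5837) = 6.0000 + 0.29020 + 1.6210 + 0.11109 = 8.0223.
F = −kT ln Z = −0.19561 × ln(8.0223) = −0.19561 × 2.0822 = -0.407 eV.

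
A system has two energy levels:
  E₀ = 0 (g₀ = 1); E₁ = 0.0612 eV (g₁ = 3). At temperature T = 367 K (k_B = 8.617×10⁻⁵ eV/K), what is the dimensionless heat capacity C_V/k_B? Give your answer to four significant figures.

k_BT = 8.617×10⁻⁵ × 367 K = 0.0316244 eV.
Eᵢ/kT = 0, 1.93521.
Z = Σ gᵢe^(−Eᵢ/kT) = 1·e^(−0) + 3·e^(−1.93521) = 1.00000 + 0.433182 = 1.43318.
⟨E⟩ = 0.0184978 eV, ⟨E²⟩ = 0.00113207 eV².
C_V/k_B = (⟨E²⟩ − ⟨E⟩²)/(kT)² = (0.00113207 − 0.000342169)/0.00100010 = 0.7898.

0.7898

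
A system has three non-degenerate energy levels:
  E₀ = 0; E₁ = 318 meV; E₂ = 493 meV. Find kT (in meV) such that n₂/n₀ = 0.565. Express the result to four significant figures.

863.5 meV

n₂/n₀ = exp[−(E₂−E₀)/kT] = 0.565.
⇒ (E₂−E₀)/kT = ln(1/0.565) = ln(1.76991) = 0.570929.
kT = 493 meV / 0.570929 = 863.5 meV.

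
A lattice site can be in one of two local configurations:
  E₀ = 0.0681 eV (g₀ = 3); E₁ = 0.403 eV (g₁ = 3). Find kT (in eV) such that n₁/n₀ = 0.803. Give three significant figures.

n₁/n₀ = (g₁/g₀) exp[−(E₁−E₀)/kT] = 0.803.
⇒ (E₁−E₀)/kT = ln((3/3)/0.803) = ln(1.2453) = 0.21938.
kT = 0.3349 eV / 0.21938 = 1.53 eV.

1.53 eV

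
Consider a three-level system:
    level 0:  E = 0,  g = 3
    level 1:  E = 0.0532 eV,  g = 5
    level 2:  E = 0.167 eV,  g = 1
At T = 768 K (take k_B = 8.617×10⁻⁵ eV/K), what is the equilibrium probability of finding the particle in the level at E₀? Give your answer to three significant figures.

k_BT = 8.617×10⁻⁵ × 768 K = 0.066179 eV.
Eᵢ/kT = 0, 0.80388, 2.5235.
Z = Σ gᵢe^(−Eᵢ/kT) = 3·e^(−0) + 5·e^(−0.80388) + 1·e^(−2.5235) = 3.0000 + 2.2379 + 0.080178 = 5.3181.
P₀ = g₀ e^(−E₀/kT) / Z = 3.0000/5.3181 = 0.564.

0.564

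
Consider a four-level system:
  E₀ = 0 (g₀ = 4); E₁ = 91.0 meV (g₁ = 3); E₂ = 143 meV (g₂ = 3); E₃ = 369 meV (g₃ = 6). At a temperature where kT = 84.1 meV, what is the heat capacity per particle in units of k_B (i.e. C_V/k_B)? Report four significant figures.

Eᵢ/kT = 0, 1.08205, 1.70036, 4.38763.
Z = Σ gᵢe^(−Eᵢ/kT) = 4·e^(−0) + 3·e^(−1.08205) + 3·e^(−1.70036) + 6·e^(−4.38763) = 4.00000 + 1.01670 + 0.547853 + 0.0745809 = 5.63913.
⟨E⟩ = 35.1797 meV, ⟨E²⟩ = 5280.49 meV².
C_V/k_B = (⟨E²⟩ − ⟨E⟩²)/(kT)² = (5280.49 − 1237.61)/7072.81 = 0.5716.

0.5716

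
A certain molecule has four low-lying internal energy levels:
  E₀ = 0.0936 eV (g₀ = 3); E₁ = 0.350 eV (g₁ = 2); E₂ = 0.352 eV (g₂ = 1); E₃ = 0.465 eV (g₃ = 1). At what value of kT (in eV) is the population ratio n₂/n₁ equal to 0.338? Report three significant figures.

0.00511 eV

n₂/n₁ = (g₂/g₁) exp[−(E₂−E₁)/kT] = 0.338.
⇒ (E₂−E₁)/kT = ln((1/2)/0.338) = ln(1.4793) = 0.39157.
kT = 0.002 eV / 0.39157 = 0.00511 eV.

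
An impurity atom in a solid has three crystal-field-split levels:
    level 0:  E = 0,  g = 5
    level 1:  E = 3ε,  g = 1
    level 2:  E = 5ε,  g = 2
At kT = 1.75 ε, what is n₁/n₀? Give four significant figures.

n₁/n₀ = (g₁/g₀) exp[−(E₁−E₀)/kT] = (1/5) × exp(−(3ε)/(1.75ε)) = (1/5) × exp(-1.71429) = 0.03602.

0.03602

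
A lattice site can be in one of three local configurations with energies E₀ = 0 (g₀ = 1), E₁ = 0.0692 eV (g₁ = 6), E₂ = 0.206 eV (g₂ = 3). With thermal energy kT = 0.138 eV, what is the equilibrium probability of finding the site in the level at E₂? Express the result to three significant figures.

0.127

Eᵢ/kT = 0, 0.50145, 1.4928.
Z = Σ gᵢe^(−Eᵢ/kT) = 1·e^(−0) + 6·e^(−0.50145) + 3·e^(−1.4928) = 1.0000 + 3.6339 + 0.67423 = 5.3081.
P₂ = g₂ e^(−E₂/kT) / Z = 0.67423/5.3081 = 0.127.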